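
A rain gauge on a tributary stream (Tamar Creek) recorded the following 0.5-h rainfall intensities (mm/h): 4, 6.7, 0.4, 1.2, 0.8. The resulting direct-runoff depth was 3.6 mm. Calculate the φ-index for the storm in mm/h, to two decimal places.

φ ≈ 1.75 mm/h

Only the 2 blocks with intensity above φ contribute runoff: 4, 6.7 mm/h.
Σ(I−φ)·Δt = d  ⇒  (4+6.7 − 2φ)·0.5 = 3.6
φ = (10.70 − 3.6/0.5) / 2 = 1.75 mm/h.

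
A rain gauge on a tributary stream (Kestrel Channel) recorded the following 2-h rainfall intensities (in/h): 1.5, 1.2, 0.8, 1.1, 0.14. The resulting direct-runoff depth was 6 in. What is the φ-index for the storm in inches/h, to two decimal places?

φ ≈ 0.40 in/h

Only the 4 blocks with intensity above φ contribute runoff: 1.5, 1.2, 0.8, 1.1 in/h.
Σ(I−φ)·Δt = d  ⇒  (1.5+1.2+0.8+1.1 − 4φ)·2 = 6
φ = (4.600 − 6/2) / 4 = 0.40 in/h.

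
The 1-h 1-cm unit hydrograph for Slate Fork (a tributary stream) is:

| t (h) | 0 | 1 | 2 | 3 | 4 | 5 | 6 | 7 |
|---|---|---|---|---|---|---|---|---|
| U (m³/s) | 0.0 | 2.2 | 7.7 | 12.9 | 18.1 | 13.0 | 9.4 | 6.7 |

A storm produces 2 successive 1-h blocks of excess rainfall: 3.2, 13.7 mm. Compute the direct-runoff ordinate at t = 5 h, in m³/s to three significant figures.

By discrete convolution, Q_j = Σ (P_i / 10 mm) · U_{j−i}.
At t = 5 h (j=5): Q = (3.2/10)·13.0 + (13.7/10)·18.1 = 29.0 m³/s.

Q ≈ 29.0 m³/s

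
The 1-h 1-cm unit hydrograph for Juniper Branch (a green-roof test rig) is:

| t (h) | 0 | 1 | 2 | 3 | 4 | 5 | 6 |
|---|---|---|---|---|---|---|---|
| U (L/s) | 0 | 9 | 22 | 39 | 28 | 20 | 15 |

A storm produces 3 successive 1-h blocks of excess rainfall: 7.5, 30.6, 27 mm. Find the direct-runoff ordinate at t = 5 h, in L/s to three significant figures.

By discrete convolution, Q_j = Σ (P_i / 10 mm) · U_{j−i}.
At t = 5 h (j=5): Q = (7.5/10)·20 + (30.6/10)·28 + (27/10)·39 = 206 L/s.

Q ≈ 206 L/s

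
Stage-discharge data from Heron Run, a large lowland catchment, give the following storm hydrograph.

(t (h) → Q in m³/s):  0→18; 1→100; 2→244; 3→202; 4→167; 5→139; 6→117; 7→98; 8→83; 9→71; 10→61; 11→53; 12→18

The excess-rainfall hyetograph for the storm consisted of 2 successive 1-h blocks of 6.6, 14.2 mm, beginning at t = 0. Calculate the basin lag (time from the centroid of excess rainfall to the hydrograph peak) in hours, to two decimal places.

t_L ≈ 0.82 h

Centroid of excess rainfall: t_c = Σ P_i·t̄_i / ΣP_i = 1.1827 h (block centres at 0.5, 1.5 h).
Hydrograph peak occurs at t = 2 h, so basin lag t_L = 2 − 1.1827 = 0.82 h.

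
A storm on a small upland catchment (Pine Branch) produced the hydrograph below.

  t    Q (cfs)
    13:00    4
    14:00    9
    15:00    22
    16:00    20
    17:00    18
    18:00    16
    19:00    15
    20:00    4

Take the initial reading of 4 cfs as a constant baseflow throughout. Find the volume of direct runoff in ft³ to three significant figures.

V ≈ 2.74 × 10^5 ft³

Direct-runoff ordinates (Q − Q_b): 0.0, 5.0, 18.0, 16.0, 14.0, 12.0, 11.0, 0.0 cfs.
ΣQ_DR = 76.00 cfs.
With Δt = 1 h = 3600 s, V = ΣQ_DR · Δt = 76.00 × 3600 = 2.74 × 10^5 ft³.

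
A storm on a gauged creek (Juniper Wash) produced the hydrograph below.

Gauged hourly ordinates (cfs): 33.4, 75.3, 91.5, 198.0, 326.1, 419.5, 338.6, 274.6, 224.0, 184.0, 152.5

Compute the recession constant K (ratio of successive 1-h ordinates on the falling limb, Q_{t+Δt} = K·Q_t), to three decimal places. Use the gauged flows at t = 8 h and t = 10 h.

Using the recession-limb readings at t = 8 h and t = 10 h: Q falls from 224.0 to 152.5 cfs over 2 intervals.
K = (Q₂/Q₁)^(1/2) = (152.5/224.0)^(1/2) = 0.825.

K ≈ 0.825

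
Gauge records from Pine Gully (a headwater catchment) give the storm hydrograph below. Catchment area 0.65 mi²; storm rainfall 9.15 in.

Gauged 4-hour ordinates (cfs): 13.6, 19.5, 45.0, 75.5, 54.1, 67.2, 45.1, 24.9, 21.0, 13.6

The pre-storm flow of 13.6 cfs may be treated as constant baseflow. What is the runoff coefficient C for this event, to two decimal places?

C ≈ 0.25

ΣQ_DR = 243.5 cfs; V = ΣQ_DR·Δt = 3.506 × 10^6 ft³.
Runoff depth d = V / A = 2.322 in.
C = d / P = 2.322 / 9.15 = 0.25.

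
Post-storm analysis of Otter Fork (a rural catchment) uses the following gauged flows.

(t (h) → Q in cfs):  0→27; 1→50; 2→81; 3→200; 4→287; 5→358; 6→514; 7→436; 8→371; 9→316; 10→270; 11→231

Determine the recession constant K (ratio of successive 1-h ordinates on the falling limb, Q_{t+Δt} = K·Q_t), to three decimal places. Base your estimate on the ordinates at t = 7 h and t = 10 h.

Using the recession-limb readings at t = 7 h and t = 10 h: Q falls from 436 to 270 cfs over 3 intervals.
K = (Q₂/Q₁)^(1/3) = (270/436)^(1/3) = 0.852.

K ≈ 0.852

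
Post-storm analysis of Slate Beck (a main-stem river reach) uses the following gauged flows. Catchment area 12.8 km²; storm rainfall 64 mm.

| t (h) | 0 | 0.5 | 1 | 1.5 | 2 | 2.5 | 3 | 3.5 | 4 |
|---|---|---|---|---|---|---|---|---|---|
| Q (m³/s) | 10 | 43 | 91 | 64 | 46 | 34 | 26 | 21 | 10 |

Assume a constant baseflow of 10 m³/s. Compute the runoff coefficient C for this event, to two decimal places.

ΣQ_DR = 255.0 m³/s; V = ΣQ_DR·Δt = 4.590 × 10^5 m³.
Runoff depth d = V / A = 35.86 mm.
C = d / P = 35.86 / 64 = 0.56.

C ≈ 0.56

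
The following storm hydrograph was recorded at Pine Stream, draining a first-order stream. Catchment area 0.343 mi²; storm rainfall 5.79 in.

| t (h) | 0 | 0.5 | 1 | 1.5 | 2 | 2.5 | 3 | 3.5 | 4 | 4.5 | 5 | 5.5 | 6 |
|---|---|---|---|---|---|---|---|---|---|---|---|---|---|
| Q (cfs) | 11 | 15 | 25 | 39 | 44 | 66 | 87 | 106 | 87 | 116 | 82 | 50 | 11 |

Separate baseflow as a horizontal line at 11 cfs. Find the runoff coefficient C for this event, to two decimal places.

ΣQ_DR = 596.0 cfs; V = ΣQ_DR·Δt = 1.073 × 10^6 ft³.
Runoff depth d = V / A = 1.346 in.
C = d / P = 1.346 / 5.79 = 0.23.

C ≈ 0.23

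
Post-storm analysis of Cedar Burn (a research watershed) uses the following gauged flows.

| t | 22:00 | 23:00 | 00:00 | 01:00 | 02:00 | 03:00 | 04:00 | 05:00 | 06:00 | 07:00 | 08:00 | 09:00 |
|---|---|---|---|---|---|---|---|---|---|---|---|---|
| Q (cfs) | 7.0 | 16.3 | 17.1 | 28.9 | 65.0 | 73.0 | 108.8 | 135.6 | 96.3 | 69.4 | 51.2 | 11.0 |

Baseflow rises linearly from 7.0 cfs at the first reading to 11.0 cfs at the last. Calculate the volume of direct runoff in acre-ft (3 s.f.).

V ≈ 47.2 acre-ft

Direct-runoff ordinates (Q − Q_b): 0.00, 8.94, 9.37, 20.81, 56.55, 64.18, 99.62, 126.05, 86.39, 59.13, 40.56, 0.00 cfs.
ΣQ_DR = 571.6 cfs.
With Δt = 1 h = 3600 s, V = ΣQ_DR · Δt = 571.6 × 3600 = 2.06 × 10^6 ft³ = 47.2 acre-ft.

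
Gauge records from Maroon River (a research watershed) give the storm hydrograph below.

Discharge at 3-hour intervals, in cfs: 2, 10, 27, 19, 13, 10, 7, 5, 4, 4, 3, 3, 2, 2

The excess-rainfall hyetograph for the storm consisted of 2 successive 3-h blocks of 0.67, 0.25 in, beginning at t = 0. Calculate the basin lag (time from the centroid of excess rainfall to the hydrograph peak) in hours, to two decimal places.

Centroid of excess rainfall: t_c = Σ P_i·t̄_i / ΣP_i = 2.3152 h (block centres at 1.5, 4.5 h).
Hydrograph peak occurs at t = 6 h, so basin lag t_L = 6 − 2.3152 = 3.68 h.

t_L ≈ 3.68 h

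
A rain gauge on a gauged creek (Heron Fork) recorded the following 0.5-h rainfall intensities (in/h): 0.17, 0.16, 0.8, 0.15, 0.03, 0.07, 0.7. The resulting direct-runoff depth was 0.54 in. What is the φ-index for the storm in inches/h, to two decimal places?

Only the 2 blocks with intensity above φ contribute runoff: 0.8, 0.7 in/h.
Σ(I−φ)·Δt = d  ⇒  (0.8+0.7 − 2φ)·0.5 = 0.54
φ = (1.500 − 0.54/0.5) / 2 = 0.21 in/h.

φ ≈ 0.21 in/h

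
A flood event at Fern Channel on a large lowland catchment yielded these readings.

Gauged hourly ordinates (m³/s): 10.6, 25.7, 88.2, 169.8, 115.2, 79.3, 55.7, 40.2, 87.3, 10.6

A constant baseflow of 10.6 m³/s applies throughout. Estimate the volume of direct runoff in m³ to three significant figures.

Direct-runoff ordinates (Q − Q_b): 0.0, 15.1, 77.6, 159.2, 104.6, 68.7, 45.1, 29.6, 76.7, 0.0 m³/s.
ΣQ_DR = 576.6 m³/s.
With Δt = 1 h = 3600 s, V = ΣQ_DR · Δt = 576.6 × 3600 = 2.08 × 10^6 m³.

V ≈ 2.08 × 10^6 m³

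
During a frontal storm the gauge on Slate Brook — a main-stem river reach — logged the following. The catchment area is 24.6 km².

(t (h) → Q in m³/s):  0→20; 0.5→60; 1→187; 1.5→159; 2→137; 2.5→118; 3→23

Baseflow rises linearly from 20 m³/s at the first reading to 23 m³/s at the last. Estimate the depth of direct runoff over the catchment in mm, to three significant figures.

d ≈ 40.5 mm

Direct runoff: 0.00, 39.50, 166.00, 137.50, 115.00, 95.50, 0.00 m³/s; ΣQ_DR = 553.5 m³/s.
V = ΣQ_DR · Δt = 553.5 × 1800 s = 9.963 × 10^5 m³.
Over A = 24.6 km², depth = V / A = 40.5 mm.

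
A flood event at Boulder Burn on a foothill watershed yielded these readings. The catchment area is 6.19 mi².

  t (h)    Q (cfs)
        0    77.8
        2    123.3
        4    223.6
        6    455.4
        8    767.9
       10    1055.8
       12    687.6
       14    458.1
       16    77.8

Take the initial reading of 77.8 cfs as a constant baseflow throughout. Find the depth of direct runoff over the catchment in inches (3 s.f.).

Direct runoff: 0.0, 45.5, 145.8, 377.6, 690.1, 978.0, 609.8, 380.3, 0.0 cfs; ΣQ_DR = 3227 cfs.
V = ΣQ_DR · Δt = 3227 × 7200 s = 2.324 × 10^7 ft³.
Over A = 6.19 mi², depth = V / A = 1.62 in.

d ≈ 1.62 in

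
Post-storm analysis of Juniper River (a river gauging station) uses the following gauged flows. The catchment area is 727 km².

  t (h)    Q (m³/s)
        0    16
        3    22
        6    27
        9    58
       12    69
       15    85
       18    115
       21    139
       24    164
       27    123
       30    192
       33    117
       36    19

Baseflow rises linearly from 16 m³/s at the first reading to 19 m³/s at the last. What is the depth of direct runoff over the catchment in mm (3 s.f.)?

Direct runoff: 0.00, 5.75, 10.50, 41.25, 52.00, 67.75, 97.50, 121.25, 146.00, 104.75, 173.50, 98.25, 0.00 m³/s; ΣQ_DR = 918.5 m³/s.
V = ΣQ_DR · Δt = 918.5 × 10800 s = 9.920 × 10^6 m³.
Over A = 727 km², depth = V / A = 13.6 mm.

d ≈ 13.6 mm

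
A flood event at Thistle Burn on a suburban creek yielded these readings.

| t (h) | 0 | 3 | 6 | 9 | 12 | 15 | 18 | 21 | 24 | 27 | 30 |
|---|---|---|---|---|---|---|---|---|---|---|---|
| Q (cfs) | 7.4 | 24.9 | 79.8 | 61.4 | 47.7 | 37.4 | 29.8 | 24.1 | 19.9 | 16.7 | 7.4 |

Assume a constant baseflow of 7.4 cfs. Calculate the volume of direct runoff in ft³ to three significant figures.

Direct-runoff ordinates (Q − Q_b): 0.0, 17.5, 72.4, 54.0, 40.3, 30.0, 22.4, 16.7, 12.5, 9.3, 0.0 cfs.
ΣQ_DR = 275.1 cfs.
With Δt = 3 h = 10800 s, V = ΣQ_DR · Δt = 275.1 × 10800 = 2.97 × 10^6 ft³.

V ≈ 2.97 × 10^6 ft³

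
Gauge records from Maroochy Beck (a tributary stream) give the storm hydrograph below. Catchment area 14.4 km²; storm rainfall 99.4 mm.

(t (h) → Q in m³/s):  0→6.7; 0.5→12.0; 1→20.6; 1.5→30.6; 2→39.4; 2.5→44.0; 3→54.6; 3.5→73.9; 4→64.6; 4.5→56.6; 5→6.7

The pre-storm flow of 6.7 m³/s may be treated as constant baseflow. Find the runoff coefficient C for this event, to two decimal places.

C ≈ 0.42

ΣQ_DR = 336.0 m³/s; V = ΣQ_DR·Δt = 6.048 × 10^5 m³.
Runoff depth d = V / A = 42.00 mm.
C = d / P = 42.00 / 99.4 = 0.42.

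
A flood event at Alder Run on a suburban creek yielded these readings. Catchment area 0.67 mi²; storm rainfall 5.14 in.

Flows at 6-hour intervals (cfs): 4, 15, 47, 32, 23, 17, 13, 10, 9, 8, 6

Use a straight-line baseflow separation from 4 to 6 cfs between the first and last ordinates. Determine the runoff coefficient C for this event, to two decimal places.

C ≈ 0.35

ΣQ_DR = 129.0 cfs; V = ΣQ_DR·Δt = 2.786 × 10^6 ft³.
Runoff depth d = V / A = 1.790 in.
C = d / P = 1.790 / 5.14 = 0.35.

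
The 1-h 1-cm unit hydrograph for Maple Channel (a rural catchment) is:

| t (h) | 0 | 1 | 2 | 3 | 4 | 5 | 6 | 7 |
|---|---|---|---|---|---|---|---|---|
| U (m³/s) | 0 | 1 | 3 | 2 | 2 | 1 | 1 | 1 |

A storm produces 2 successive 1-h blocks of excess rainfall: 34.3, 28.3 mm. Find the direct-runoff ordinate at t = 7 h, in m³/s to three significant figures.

Q ≈ 6.26 m³/s

By discrete convolution, Q_j = Σ (P_i / 10 mm) · U_{j−i}.
At t = 7 h (j=7): Q = (34.3/10)·1 + (28.3/10)·1 = 6.26 m³/s.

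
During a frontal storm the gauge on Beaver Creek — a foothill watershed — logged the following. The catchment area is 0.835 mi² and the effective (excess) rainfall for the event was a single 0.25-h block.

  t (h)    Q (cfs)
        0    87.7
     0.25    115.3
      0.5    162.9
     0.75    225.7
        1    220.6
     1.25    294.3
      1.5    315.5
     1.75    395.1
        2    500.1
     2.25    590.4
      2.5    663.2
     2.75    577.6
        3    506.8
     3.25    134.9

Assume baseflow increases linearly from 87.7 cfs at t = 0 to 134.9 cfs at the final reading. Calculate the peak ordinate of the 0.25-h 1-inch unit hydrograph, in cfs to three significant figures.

U_p ≈ 360 cfs

Direct runoff: 0.00, 23.97, 67.94, 127.11, 118.38, 188.45, 206.02, 281.98, 383.35, 470.02, 539.19, 449.96, 375.53, 0.00 cfs; ΣQ_DR = 3232 cfs, peak = 539.19 cfs.
Runoff depth d = ΣQ_DR·Δt / A = 3232 × 900 / (0.835 mi²) = 1.499 in.
The 1-inch UH is the DRH scaled by (1 in)/d, so U_p = 539.19 × 1/1.499 = 360 cfs.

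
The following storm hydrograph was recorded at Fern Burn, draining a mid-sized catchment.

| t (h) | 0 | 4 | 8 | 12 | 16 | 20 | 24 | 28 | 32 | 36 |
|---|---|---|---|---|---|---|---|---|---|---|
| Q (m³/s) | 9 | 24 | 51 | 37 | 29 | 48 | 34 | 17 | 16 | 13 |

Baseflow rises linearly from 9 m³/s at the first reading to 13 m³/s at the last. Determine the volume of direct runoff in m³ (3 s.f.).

V ≈ 2.42 × 10^6 m³

Direct-runoff ordinates (Q − Q_b): 0.00, 14.56, 41.11, 26.67, 18.22, 36.78, 22.33, 4.89, 3.44, 0.00 m³/s.
ΣQ_DR = 168.0 m³/s.
With Δt = 4 h = 14400 s, V = ΣQ_DR · Δt = 168.0 × 14400 = 2.42 × 10^6 m³.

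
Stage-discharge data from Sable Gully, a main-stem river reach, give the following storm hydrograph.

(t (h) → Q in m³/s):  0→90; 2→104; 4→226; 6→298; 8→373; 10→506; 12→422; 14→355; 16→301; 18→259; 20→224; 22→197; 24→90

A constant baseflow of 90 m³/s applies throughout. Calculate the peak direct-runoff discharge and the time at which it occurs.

Q_p = 416.0 m³/s at t = 10 h

Subtracting baseflow gives direct-runoff ordinates: 0.0, 14.0, 136.0, 208.0, 283.0, 416.0, 332.0, 265.0, 211.0, 169.0, 134.0, 107.0, 0.0 m³/s.
The maximum is 416.0 m³/s, occurring at the reading for t = 10 h.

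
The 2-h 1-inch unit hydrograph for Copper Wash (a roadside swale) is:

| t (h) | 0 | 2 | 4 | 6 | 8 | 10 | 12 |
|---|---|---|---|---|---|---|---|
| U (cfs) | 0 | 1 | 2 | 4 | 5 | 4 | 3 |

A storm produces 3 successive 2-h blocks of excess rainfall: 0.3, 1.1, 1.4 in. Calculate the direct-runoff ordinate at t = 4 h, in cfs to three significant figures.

By discrete convolution, Q_j = Σ (P_i / 1 in) · U_{j−i}.
At t = 4 h (j=2): Q = (0.3/1)·2 + (1.1/1)·1 + (1.4/1)·0 = 1.70 cfs.

Q ≈ 1.70 cfs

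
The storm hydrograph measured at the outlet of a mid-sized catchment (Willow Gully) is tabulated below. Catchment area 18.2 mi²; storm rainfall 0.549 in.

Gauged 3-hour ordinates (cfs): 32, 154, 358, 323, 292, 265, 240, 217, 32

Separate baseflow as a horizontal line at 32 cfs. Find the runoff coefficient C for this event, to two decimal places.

C ≈ 0.76

ΣQ_DR = 1625 cfs; V = ΣQ_DR·Δt = 1.755 × 10^7 ft³.
Runoff depth d = V / A = 0.4151 in.
C = d / P = 0.4151 / 0.549 = 0.76.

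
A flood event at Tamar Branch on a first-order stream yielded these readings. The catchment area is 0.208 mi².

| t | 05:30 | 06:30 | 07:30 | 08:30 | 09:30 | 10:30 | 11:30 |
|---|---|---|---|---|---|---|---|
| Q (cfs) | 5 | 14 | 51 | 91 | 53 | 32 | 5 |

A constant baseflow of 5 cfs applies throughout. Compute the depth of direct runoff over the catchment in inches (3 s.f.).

Direct runoff: 0.0, 9.0, 46.0, 86.0, 48.0, 27.0, 0.0 cfs; ΣQ_DR = 216.0 cfs.
V = ΣQ_DR · Δt = 216.0 × 3600 s = 7.776 × 10^5 ft³.
Over A = 0.208 mi², depth = V / A = 1.61 in.

d ≈ 1.61 in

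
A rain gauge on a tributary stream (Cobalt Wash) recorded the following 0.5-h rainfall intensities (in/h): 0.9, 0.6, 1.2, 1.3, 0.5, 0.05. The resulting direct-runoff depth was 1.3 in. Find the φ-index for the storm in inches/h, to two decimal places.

φ ≈ 0.38 in/h

Only the 5 blocks with intensity above φ contribute runoff: 0.9, 0.6, 1.2, 1.3, 0.5 in/h.
Σ(I−φ)·Δt = d  ⇒  (0.9+0.6+1.2+1.3+0.5 − 5φ)·0.5 = 1.3
φ = (4.500 − 1.3/0.5) / 5 = 0.38 in/h.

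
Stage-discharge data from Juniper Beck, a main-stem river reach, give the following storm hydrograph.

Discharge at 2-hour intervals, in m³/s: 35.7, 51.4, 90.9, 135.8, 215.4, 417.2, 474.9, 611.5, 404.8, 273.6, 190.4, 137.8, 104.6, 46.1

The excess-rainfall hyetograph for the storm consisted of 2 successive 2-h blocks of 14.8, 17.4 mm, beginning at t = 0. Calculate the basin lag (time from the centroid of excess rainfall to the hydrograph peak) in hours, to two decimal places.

t_L ≈ 11.92 h

Centroid of excess rainfall: t_c = Σ P_i·t̄_i / ΣP_i = 2.0807 h (block centres at 1, 3 h).
Hydrograph peak occurs at t = 14 h, so basin lag t_L = 14 − 2.0807 = 11.92 h.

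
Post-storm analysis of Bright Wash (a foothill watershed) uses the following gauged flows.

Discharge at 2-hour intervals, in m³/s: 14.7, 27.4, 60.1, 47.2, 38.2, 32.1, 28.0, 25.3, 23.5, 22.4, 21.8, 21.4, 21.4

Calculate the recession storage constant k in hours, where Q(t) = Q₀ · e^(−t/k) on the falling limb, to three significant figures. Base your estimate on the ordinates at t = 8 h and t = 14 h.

On the falling limb, Q drops from 38.2 to 25.3 m³/s between t = 8 h and t = 14 h (Δt = 6 h).
k = −Δt / ln(Q₂/Q₁) = −6 / ln(25.3/38.2) = 14.6 h.

k ≈ 14.6 h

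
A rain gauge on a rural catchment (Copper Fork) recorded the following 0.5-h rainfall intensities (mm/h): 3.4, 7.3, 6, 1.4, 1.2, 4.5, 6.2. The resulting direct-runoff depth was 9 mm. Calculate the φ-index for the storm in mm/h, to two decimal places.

Only the 5 blocks with intensity above φ contribute runoff: 3.4, 7.3, 6, 4.5, 6.2 mm/h.
Σ(I−φ)·Δt = d  ⇒  (3.4+7.3+6+4.5+6.2 − 5φ)·0.5 = 9
φ = (27.40 − 9/0.5) / 5 = 1.88 mm/h.

φ ≈ 1.88 mm/h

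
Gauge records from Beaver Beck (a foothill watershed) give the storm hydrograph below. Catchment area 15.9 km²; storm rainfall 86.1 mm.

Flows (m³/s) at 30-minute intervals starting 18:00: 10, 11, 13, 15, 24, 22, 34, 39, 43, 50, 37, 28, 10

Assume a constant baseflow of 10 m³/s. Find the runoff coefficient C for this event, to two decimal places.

C ≈ 0.27

ΣQ_DR = 206.0 m³/s; V = ΣQ_DR·Δt = 3.708 × 10^5 m³.
Runoff depth d = V / A = 23.32 mm.
C = d / P = 23.32 / 86.1 = 0.27.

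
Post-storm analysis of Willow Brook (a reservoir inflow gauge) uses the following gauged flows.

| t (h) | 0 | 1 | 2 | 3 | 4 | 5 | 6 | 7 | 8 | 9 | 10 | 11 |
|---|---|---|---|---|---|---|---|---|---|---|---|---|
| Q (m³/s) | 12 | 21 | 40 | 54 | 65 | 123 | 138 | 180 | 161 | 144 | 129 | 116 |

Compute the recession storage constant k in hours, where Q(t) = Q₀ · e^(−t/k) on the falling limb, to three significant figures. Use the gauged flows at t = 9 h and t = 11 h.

On the falling limb, Q drops from 144 to 116 m³/s between t = 9 h and t = 11 h (Δt = 2 h).
k = −Δt / ln(Q₂/Q₁) = −2 / ln(116/144) = 9.25 h.

k ≈ 9.25 h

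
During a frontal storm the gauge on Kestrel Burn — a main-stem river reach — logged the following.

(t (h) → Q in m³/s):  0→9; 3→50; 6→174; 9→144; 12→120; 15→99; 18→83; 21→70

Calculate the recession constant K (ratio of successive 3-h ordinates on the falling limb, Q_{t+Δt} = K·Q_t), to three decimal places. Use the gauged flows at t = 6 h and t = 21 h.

K ≈ 0.834

Using the recession-limb readings at t = 6 h and t = 21 h: Q falls from 174 to 70 m³/s over 5 intervals.
K = (Q₂/Q₁)^(1/5) = (70/174)^(1/5) = 0.834.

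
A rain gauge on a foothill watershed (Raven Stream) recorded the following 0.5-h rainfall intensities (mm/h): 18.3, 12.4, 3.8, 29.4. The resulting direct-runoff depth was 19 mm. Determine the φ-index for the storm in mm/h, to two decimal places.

Only the 3 blocks with intensity above φ contribute runoff: 18.3, 12.4, 29.4 mm/h.
Σ(I−φ)·Δt = d  ⇒  (18.3+12.4+29.4 − 3φ)·0.5 = 19
φ = (60.10 − 19/0.5) / 3 = 7.37 mm/h.

φ ≈ 7.37 mm/h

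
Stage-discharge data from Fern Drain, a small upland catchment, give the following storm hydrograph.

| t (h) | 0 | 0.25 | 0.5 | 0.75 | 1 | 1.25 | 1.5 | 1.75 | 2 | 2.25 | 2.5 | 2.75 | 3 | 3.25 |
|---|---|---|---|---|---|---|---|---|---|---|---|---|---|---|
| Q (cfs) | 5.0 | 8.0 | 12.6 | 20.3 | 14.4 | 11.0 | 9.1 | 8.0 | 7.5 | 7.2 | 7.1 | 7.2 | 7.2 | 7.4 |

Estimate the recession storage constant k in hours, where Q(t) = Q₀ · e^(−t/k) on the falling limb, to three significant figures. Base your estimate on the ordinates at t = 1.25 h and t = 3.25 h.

k ≈ 5.05 h

On the falling limb, Q drops from 11.0 to 7.4 cfs between t = 1.25 h and t = 3.25 h (Δt = 2 h).
k = −Δt / ln(Q₂/Q₁) = −2 / ln(7.4/11.0) = 5.05 h.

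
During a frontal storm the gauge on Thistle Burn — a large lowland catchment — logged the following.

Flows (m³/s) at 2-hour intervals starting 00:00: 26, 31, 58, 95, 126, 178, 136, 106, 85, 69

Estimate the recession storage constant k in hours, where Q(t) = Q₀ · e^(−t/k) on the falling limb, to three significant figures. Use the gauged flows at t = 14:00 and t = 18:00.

On the falling limb, Q drops from 106 to 69 m³/s between t = 14:00 and t = 18:00 (Δt = 4 h).
k = −Δt / ln(Q₂/Q₁) = −4 / ln(69/106) = 9.32 h.

k ≈ 9.32 h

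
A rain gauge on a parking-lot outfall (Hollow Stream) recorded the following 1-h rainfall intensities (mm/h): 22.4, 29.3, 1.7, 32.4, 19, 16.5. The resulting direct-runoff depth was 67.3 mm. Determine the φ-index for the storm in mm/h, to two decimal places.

φ ≈ 10.46 mm/h

Only the 5 blocks with intensity above φ contribute runoff: 22.4, 29.3, 32.4, 19, 16.5 mm/h.
Σ(I−φ)·Δt = d  ⇒  (22.4+29.3+32.4+19+16.5 − 5φ)·1 = 67.3
φ = (119.6 − 67.3/1) / 5 = 10.46 mm/h.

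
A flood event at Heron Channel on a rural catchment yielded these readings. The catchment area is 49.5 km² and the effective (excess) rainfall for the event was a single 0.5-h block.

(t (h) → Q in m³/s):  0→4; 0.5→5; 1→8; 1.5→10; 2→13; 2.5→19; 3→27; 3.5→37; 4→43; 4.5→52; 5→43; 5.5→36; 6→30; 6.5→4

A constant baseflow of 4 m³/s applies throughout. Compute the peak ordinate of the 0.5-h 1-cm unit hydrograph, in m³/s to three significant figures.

Direct runoff: 0.0, 1.0, 4.0, 6.0, 9.0, 15.0, 23.0, 33.0, 39.0, 48.0, 39.0, 32.0, 26.0, 0.0 m³/s; ΣQ_DR = 275.0 m³/s, peak = 48.0 m³/s.
Runoff depth d = ΣQ_DR·Δt / A = 275.0 × 1800 / (49.5 km²) = 10.00 mm.
The 1-cm UH is the DRH scaled by (10 mm)/d, so U_p = 48.0 × 10/10.00 = 48.0 m³/s.

U_p ≈ 48.0 m³/s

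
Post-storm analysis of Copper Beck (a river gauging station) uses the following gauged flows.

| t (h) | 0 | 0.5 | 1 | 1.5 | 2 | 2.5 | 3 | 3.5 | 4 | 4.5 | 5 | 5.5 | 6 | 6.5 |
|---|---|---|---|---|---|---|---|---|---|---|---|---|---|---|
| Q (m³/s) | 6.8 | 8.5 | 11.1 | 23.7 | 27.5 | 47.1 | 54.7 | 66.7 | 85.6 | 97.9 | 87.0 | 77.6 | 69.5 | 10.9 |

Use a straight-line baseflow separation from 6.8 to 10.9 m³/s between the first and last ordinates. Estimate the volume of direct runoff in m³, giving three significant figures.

V ≈ 9.91 × 10^5 m³

Direct-runoff ordinates (Q − Q_b): 0.00, 1.38, 3.67, 15.95, 19.44, 38.72, 46.01, 57.69, 76.28, 88.26, 77.05, 67.33, 58.92, 0.00 m³/s.
ΣQ_DR = 550.7 m³/s.
With Δt = 0.5 h = 1800 s, V = ΣQ_DR · Δt = 550.7 × 1800 = 9.91 × 10^5 m³.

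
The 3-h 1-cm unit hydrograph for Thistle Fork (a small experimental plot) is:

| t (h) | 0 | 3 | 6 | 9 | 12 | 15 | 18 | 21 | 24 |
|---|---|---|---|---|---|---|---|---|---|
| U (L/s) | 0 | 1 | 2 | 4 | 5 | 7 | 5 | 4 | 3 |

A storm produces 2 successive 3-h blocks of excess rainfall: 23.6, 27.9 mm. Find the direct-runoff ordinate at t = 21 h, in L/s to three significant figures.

Q ≈ 23.4 L/s

By discrete convolution, Q_j = Σ (P_i / 10 mm) · U_{j−i}.
At t = 21 h (j=7): Q = (23.6/10)·4 + (27.9/10)·5 = 23.4 L/s.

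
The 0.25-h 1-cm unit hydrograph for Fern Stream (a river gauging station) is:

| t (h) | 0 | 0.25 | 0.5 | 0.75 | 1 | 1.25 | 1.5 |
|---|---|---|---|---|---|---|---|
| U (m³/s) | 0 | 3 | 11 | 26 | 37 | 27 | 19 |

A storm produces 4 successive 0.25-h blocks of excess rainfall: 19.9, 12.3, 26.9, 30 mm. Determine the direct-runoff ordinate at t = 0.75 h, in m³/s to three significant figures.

By discrete convolution, Q_j = Σ (P_i / 10 mm) · U_{j−i}.
At t = 0.75 h (j=3): Q = (19.9/10)·26 + (12.3/10)·11 + (26.9/10)·3 + (30/10)·0 = 73.3 m³/s.

Q ≈ 73.3 m³/s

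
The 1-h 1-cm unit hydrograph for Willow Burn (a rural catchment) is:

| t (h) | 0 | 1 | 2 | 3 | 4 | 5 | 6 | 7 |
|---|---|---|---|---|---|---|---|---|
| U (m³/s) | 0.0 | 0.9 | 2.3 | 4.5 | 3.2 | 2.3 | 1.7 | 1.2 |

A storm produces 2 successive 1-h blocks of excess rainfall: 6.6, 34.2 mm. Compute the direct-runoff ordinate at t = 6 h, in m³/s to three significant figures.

Q ≈ 8.99 m³/s

By discrete convolution, Q_j = Σ (P_i / 10 mm) · U_{j−i}.
At t = 6 h (j=6): Q = (6.6/10)·1.7 + (34.2/10)·2.3 = 8.99 m³/s.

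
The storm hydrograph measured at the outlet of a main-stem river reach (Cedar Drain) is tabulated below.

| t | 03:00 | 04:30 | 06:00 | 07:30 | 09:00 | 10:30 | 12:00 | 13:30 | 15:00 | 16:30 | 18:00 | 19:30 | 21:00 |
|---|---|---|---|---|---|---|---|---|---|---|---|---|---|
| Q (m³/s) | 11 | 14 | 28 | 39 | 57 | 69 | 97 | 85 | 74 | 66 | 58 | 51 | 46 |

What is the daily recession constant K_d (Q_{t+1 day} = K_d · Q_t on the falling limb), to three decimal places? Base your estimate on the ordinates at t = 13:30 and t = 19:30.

Between t = 13:30 and t = 19:30 the flow falls from 85 to 51 m³/s over 4×1.5 h = 6 h.
Per-interval ratio K = (51/85)^(1/4) = 0.8801; K_d = K^(24/1.5) = 0.130.

K_d ≈ 0.130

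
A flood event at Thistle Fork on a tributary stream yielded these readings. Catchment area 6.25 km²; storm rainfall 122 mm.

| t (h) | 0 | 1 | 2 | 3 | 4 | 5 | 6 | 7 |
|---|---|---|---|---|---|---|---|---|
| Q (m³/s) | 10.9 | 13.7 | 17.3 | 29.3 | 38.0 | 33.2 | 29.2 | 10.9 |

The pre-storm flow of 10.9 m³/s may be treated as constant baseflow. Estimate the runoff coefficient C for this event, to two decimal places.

C ≈ 0.45

ΣQ_DR = 95.30 m³/s; V = ΣQ_DR·Δt = 3.431 × 10^5 m³.
Runoff depth d = V / A = 54.89 mm.
C = d / P = 54.89 / 122 = 0.45.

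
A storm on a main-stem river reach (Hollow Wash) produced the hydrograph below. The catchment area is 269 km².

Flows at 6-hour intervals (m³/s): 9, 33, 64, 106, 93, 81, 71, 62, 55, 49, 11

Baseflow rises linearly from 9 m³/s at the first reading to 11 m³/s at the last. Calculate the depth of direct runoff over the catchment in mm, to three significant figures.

d ≈ 42.1 mm

Direct runoff: 0.00, 23.80, 54.60, 96.40, 83.20, 71.00, 60.80, 51.60, 44.40, 38.20, 0.00 m³/s; ΣQ_DR = 524.0 m³/s.
V = ΣQ_DR · Δt = 524.0 × 21600 s = 1.132 × 10^7 m³.
Over A = 269 km², depth = V / A = 42.1 mm.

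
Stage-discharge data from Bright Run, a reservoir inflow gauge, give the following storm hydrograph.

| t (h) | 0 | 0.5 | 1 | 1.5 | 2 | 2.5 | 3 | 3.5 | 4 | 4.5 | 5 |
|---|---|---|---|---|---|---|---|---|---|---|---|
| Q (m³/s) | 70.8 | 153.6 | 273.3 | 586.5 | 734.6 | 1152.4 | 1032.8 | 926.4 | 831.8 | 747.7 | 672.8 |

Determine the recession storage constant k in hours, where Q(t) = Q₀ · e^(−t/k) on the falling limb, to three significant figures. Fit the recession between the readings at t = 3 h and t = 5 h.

On the falling limb, Q drops from 1032.8 to 672.8 m³/s between t = 3 h and t = 5 h (Δt = 2 h).
k = −Δt / ln(Q₂/Q₁) = −2 / ln(672.8/1032.8) = 4.67 h.

k ≈ 4.67 h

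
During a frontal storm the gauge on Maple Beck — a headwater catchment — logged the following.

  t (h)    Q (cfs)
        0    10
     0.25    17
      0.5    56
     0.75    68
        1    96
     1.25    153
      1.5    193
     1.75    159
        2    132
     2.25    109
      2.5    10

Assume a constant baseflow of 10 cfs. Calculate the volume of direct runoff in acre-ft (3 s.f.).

V ≈ 18.5 acre-ft

Direct-runoff ordinates (Q − Q_b): 0.0, 7.0, 46.0, 58.0, 86.0, 143.0, 183.0, 149.0, 122.0, 99.0, 0.0 cfs.
ΣQ_DR = 893.0 cfs.
With Δt = 0.25 h = 900 s, V = ΣQ_DR · Δt = 893.0 × 900 = 8.04 × 10^5 ft³ = 18.5 acre-ft.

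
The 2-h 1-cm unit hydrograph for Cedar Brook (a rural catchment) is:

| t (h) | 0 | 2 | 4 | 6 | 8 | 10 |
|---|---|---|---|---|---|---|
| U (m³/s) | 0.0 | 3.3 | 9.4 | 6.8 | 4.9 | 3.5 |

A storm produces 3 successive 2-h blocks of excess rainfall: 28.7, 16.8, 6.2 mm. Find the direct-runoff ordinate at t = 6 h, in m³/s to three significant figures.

By discrete convolution, Q_j = Σ (P_i / 10 mm) · U_{j−i}.
At t = 6 h (j=3): Q = (28.7/10)·6.8 + (16.8/10)·9.4 + (6.2/10)·3.3 = 37.4 m³/s.

Q ≈ 37.4 m³/s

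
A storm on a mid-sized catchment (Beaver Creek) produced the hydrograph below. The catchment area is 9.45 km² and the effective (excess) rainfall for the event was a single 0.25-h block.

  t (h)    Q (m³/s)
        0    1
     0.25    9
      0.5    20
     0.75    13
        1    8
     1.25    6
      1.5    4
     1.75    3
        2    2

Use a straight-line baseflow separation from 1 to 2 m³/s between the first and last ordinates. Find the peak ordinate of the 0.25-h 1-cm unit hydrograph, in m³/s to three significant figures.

U_p ≈ 37.5 m³/s

Direct runoff: 0.00, 7.88, 18.75, 11.62, 6.50, 4.38, 2.25, 1.12, 0.00 m³/s; ΣQ_DR = 52.50 m³/s, peak = 18.75 m³/s.
Runoff depth d = ΣQ_DR·Δt / A = 52.50 × 900 / (9.45 km²) = 5.000 mm.
The 1-cm UH is the DRH scaled by (10 mm)/d, so U_p = 18.75 × 10/5.000 = 37.5 m³/s.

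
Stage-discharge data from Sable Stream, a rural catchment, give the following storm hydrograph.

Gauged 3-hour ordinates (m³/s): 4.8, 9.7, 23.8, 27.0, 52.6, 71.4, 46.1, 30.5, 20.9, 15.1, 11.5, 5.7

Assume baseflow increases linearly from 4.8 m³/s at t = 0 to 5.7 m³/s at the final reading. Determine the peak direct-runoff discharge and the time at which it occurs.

Q_p = 66.19 m³/s at t = 15 h

Subtracting baseflow gives direct-runoff ordinates: 0.00, 4.82, 18.84, 21.95, 47.47, 66.19, 40.81, 25.13, 15.45, 9.56, 5.88, 0.00 m³/s.
The maximum is 66.19 m³/s, occurring at the reading for t = 15 h.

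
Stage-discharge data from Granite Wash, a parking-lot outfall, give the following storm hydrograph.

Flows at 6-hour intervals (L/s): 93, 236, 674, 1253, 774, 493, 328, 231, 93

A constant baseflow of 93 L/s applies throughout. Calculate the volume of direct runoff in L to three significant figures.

Direct-runoff ordinates (Q − Q_b): 0.0, 143.0, 581.0, 1160.0, 681.0, 400.0, 235.0, 138.0, 0.0 L/s.
ΣQ_DR = 3338 L/s.
With Δt = 6 h = 21600 s, V = ΣQ_DR · Δt = 3338 × 21600 = 7.21 × 10^7 L.

V ≈ 7.21 × 10^7 L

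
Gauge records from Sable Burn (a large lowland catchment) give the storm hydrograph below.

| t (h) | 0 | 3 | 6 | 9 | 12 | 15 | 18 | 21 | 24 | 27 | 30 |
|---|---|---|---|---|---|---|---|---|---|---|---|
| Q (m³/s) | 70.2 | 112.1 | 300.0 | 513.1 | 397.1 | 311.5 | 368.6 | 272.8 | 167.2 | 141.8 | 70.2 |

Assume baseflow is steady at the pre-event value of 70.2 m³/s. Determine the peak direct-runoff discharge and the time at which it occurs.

Subtracting baseflow gives direct-runoff ordinates: 0.0, 41.9, 229.8, 442.9, 326.9, 241.3, 298.4, 202.6, 97.0, 71.6, 0.0 m³/s.
The maximum is 442.9 m³/s, occurring at the reading for t = 9 h.

Q_p = 442.9 m³/s at t = 9 h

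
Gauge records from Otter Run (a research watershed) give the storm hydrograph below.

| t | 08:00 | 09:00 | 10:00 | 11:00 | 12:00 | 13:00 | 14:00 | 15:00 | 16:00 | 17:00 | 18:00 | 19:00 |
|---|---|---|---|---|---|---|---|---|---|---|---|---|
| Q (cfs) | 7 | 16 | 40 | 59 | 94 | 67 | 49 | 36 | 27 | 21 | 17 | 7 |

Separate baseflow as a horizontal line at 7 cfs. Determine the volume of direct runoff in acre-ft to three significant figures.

Direct-runoff ordinates (Q − Q_b): 0.0, 9.0, 33.0, 52.0, 87.0, 60.0, 42.0, 29.0, 20.0, 14.0, 10.0, 0.0 cfs.
ΣQ_DR = 356.0 cfs.
With Δt = 1 h = 3600 s, V = ΣQ_DR · Δt = 356.0 × 3600 = 1.28 × 10^6 ft³ = 29.4 acre-ft.

V ≈ 29.4 acre-ft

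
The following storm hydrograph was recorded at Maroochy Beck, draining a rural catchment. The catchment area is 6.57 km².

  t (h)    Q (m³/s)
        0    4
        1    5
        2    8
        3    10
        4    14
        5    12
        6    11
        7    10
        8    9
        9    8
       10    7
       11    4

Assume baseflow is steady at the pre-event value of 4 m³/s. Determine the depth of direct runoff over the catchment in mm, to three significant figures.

Direct runoff: 0.0, 1.0, 4.0, 6.0, 10.0, 8.0, 7.0, 6.0, 5.0, 4.0, 3.0, 0.0 m³/s; ΣQ_DR = 54.00 m³/s.
V = ΣQ_DR · Δt = 54.00 × 3600 s = 1.944 × 10^5 m³.
Over A = 6.57 km², depth = V / A = 29.6 mm.

d ≈ 29.6 mm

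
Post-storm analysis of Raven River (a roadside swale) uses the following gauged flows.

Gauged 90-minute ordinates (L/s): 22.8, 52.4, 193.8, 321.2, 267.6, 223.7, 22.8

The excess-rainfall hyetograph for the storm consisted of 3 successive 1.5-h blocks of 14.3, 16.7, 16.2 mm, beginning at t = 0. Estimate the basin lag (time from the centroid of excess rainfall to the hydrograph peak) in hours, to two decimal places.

Centroid of excess rainfall: t_c = Σ P_i·t̄_i / ΣP_i = 2.3104 h (block centres at 0.75, 2.25, 3.75 h).
Hydrograph peak occurs at t = 4.5 h, so basin lag t_L = 4.5 − 2.3104 = 2.19 h.

t_L ≈ 2.19 h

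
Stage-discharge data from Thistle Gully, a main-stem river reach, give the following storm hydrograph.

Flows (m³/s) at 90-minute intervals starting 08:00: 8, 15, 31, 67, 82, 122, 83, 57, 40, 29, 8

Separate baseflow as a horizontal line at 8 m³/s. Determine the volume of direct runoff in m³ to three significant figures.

V ≈ 2.45 × 10^6 m³

Direct-runoff ordinates (Q − Q_b): 0.0, 7.0, 23.0, 59.0, 74.0, 114.0, 75.0, 49.0, 32.0, 21.0, 0.0 m³/s.
ΣQ_DR = 454.0 m³/s.
With Δt = 1.5 h = 5400 s, V = ΣQ_DR · Δt = 454.0 × 5400 = 2.45 × 10^6 m³.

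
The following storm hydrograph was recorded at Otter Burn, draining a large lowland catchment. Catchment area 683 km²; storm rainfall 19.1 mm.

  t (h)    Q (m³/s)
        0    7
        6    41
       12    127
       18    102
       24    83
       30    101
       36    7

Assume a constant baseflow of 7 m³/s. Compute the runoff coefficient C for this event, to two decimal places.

ΣQ_DR = 419.0 m³/s; V = ΣQ_DR·Δt = 9.050 × 10^6 m³.
Runoff depth d = V / A = 13.25 mm.
C = d / P = 13.25 / 19.1 = 0.69.

C ≈ 0.69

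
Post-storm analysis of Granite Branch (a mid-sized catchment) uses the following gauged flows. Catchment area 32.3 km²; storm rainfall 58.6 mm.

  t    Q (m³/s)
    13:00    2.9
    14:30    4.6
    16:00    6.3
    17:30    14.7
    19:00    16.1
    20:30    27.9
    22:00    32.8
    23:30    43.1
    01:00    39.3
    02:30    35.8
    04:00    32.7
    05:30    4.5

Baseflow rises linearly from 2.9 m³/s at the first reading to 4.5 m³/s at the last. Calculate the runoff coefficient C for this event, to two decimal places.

ΣQ_DR = 216.3 m³/s; V = ΣQ_DR·Δt = 1.168 × 10^6 m³.
Runoff depth d = V / A = 36.16 mm.
C = d / P = 36.16 / 58.6 = 0.62.

C ≈ 0.62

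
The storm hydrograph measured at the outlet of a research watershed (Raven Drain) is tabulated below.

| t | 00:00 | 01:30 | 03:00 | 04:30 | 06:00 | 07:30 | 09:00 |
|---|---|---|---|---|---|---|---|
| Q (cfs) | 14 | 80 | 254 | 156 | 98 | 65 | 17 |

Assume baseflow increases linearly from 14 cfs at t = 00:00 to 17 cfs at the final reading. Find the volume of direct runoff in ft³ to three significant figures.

V ≈ 3.11 × 10^6 ft³

Direct-runoff ordinates (Q − Q_b): 0.00, 65.50, 239.00, 140.50, 82.00, 48.50, 0.00 cfs.
ΣQ_DR = 575.5 cfs.
With Δt = 1.5 h = 5400 s, V = ΣQ_DR · Δt = 575.5 × 5400 = 3.11 × 10^6 ft³.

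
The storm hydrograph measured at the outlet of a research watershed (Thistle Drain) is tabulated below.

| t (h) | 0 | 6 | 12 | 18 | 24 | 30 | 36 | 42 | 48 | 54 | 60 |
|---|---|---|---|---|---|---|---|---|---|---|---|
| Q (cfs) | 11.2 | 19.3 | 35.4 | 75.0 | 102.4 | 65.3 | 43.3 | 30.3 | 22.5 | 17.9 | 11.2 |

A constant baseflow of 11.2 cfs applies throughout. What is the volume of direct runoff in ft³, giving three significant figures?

Direct-runoff ordinates (Q − Q_b): 0.0, 8.1, 24.2, 63.8, 91.2, 54.1, 32.1, 19.1, 11.3, 6.7, 0.0 cfs.
ΣQ_DR = 310.6 cfs.
With Δt = 6 h = 21600 s, V = ΣQ_DR · Δt = 310.6 × 21600 = 6.71 × 10^6 ft³.

V ≈ 6.71 × 10^6 ft³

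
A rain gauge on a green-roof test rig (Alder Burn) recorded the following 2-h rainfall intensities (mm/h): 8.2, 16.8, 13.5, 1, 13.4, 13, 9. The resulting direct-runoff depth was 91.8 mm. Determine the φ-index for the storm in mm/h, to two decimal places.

Only the 6 blocks with intensity above φ contribute runoff: 8.2, 16.8, 13.5, 13.4, 13, 9 mm/h.
Σ(I−φ)·Δt = d  ⇒  (8.2+16.8+13.5+13.4+13+9 − 6φ)·2 = 91.8
φ = (73.90 − 91.8/2) / 6 = 4.67 mm/h.

φ ≈ 4.67 mm/h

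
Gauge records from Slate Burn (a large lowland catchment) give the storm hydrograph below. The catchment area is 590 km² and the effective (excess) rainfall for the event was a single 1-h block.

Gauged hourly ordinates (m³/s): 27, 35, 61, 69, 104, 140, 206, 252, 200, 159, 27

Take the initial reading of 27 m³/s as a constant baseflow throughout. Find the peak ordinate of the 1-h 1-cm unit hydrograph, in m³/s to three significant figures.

Direct runoff: 0.0, 8.0, 34.0, 42.0, 77.0, 113.0, 179.0, 225.0, 173.0, 132.0, 0.0 m³/s; ΣQ_DR = 983.0 m³/s, peak = 225.0 m³/s.
Runoff depth d = ΣQ_DR·Δt / A = 983.0 × 3600 / (590 km²) = 5.998 mm.
The 1-cm UH is the DRH scaled by (10 mm)/d, so U_p = 225.0 × 10/5.998 = 375 m³/s.

U_p ≈ 375 m³/s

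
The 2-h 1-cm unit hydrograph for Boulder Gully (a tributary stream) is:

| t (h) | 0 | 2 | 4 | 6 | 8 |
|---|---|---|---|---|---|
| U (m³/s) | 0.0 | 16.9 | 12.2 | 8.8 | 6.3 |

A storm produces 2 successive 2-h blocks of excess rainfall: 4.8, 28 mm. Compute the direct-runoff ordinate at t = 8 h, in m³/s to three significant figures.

By discrete convolution, Q_j = Σ (P_i / 10 mm) · U_{j−i}.
At t = 8 h (j=4): Q = (4.8/10)·6.3 + (28/10)·8.8 = 27.7 m³/s.

Q ≈ 27.7 m³/s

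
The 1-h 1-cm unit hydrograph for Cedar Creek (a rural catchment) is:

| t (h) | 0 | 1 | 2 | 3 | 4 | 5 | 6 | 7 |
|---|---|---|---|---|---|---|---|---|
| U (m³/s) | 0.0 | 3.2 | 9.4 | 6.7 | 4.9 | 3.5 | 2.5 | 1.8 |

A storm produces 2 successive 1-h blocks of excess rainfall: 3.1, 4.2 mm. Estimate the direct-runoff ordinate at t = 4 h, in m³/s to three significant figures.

By discrete convolution, Q_j = Σ (P_i / 10 mm) · U_{j−i}.
At t = 4 h (j=4): Q = (3.1/10)·4.9 + (4.2/10)·6.7 = 4.33 m³/s.

Q ≈ 4.33 m³/s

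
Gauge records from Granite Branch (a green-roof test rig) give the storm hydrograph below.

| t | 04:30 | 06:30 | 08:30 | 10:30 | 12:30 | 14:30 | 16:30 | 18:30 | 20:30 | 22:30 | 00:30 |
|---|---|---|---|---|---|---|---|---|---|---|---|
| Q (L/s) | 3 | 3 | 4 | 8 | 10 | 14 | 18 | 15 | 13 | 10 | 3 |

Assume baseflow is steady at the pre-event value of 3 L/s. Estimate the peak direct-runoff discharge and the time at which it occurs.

Subtracting baseflow gives direct-runoff ordinates: 0.0, 0.0, 1.0, 5.0, 7.0, 11.0, 15.0, 12.0, 10.0, 7.0, 0.0 L/s.
The maximum is 15.0 L/s, occurring at the reading for t = 16:30.

Q_p = 15.0 L/s at t = 16:30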